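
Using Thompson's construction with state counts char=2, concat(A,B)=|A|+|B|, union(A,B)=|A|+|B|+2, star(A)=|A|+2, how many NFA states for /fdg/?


Syntax tree has 3 char leaf(s), 0 union(s), 0 star(s)
chars contribute 3×2 = 6; each union adds +2; each star adds +2
Total: 6 + 0 + 0 = 6 states


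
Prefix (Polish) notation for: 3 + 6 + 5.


left-to-right (same/higher precedence on left): tree is (+ (+ 3 6) 5)
Prefix: + + 3 6 5


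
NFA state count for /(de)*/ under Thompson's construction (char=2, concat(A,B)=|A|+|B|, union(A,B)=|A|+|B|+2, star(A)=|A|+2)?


Syntax tree has 2 char leaf(s), 0 union(s), 1 star(s)
chars contribute 2×2 = 4; each union adds +2; each star adds +2
Total: 4 + 0 + 2 = 6 states


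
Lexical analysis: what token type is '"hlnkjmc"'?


Pattern: double-quoted sequence
Type: STRING_LITERAL


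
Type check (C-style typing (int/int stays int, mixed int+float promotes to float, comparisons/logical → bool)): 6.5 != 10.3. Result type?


Operand types: float != float
Rule: comparison yields bool
Result type: bool


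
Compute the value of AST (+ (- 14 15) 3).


Evaluate inner: (- 14 15) = -1
Evaluate root: (+ -1 3) = 2
Result: 2


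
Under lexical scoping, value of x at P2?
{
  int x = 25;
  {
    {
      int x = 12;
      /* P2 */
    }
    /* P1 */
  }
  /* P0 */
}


x declared in the same block as P2
x = 12


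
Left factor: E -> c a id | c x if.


Common prefix: 'c'
Factored: E -> c E', E' -> a id | x if


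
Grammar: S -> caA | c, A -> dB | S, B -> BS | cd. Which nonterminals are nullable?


A nonterminal is nullable iff some alternative derives ε (directly, or every symbol in it is nullable)
Nullable: {}


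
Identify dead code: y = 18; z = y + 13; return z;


y is read by z's definition; z is returned
No dead code


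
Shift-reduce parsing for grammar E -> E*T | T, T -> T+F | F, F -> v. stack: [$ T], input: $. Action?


lookahead ∉ {+} so T won't extend; reduce E -> T
Action: reduce (E -> T)


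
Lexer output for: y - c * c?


Scan left to right, longest-match per lexeme
Tokens: ID(y), OP(-), ID(c), OP(*), ID(c)


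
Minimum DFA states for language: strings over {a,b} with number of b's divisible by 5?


Track (count of b) mod 5: states 0..4, accept at 0
Minimal DFA: 5 states


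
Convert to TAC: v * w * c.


Break into single-operator statements:
t1 = v * w
t2 = t1 * c


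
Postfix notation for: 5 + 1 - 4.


Left to right (same or higher precedence on left)
Postfix: 5 1 + 4 -


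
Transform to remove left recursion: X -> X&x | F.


Left-recursive alternatives: X&x; non-recursive: F
Introduce X': X -> FX', X' -> &xX' | ε


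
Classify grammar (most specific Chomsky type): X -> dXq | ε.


Single nonterminal LHS, but d^n q^n is not regular
Classification: Type 2 (Context-Free)


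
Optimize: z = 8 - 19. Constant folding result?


8 - 19 = -11 at compile time
Optimized: z = -11


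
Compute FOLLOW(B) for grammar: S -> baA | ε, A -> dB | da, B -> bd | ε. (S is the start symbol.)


$ ∈ FOLLOW(S). For each A -> αBβ: add FIRST(β)\{ε} to FOLLOW(B); if β nullable, add FOLLOW(A).
FOLLOW(B) = {$}


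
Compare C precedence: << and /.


'/' is multiplicative (level 10); '<<' is shift (level 8)
Higher level binds tighter
'/' has higher precedence than '<<'


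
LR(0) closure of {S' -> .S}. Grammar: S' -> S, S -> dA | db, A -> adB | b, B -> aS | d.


Start: S' -> .S
For each item with dot before a nonterminal B, add B -> .γ for every B-production
Closure: [S' -> .S, S -> .dA, S -> .db]


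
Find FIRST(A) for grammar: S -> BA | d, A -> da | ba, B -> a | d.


Per alternative of A: FIRST(da) = {d}; FIRST(ba) = {b}
FIRST(A) = {b, d}


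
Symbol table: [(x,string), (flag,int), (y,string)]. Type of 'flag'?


Lookup 'flag' → type int


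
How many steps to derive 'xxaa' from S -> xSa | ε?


Derivation: S => xSa => xxSaa => xxaa
Steps: 3


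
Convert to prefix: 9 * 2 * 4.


left-to-right (same/higher precedence on left): tree is (* (* 9 2) 4)
Prefix: * * 9 2 4


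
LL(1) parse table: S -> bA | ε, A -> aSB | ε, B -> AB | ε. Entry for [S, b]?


For [S, b]: 'b' ∈ FIRST(bA)
Entry: S -> bA


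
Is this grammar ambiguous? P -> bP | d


right-linear, alternatives start with distinct terminals 'b' vs 'd': unique leftmost derivation
Unambiguous


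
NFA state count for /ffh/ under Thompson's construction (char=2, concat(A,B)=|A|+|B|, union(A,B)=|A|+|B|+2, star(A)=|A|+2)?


Syntax tree has 3 char leaf(s), 0 union(s), 0 star(s)
chars contribute 3×2 = 6; each union adds +2; each star adds +2
Total: 6 + 0 + 0 = 6 states


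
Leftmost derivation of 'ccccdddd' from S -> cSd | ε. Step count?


Derivation: S => cSd => ccSdd => cccSddd => ccccSdddd => ccccdddd
Steps: 5


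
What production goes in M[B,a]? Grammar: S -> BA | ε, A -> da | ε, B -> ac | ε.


For [B, a]: 'a' ∈ FIRST(ac)
Entry: B -> ac


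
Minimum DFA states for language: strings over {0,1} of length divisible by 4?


Track length mod 4: states 0..3, accept at 0
Minimal DFA: 4 states


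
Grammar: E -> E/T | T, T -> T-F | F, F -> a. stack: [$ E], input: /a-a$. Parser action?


shift '/' to continue E -> E/T
Action: shift


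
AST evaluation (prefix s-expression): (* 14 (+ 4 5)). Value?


Evaluate inner: (+ 4 5) = 9
Evaluate root: (* 14 9) = 126
Result: 126


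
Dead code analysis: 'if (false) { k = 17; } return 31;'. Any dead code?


condition is constant false, so the whole block is unreachable
Dead: 'if (false) { k = 17; }'


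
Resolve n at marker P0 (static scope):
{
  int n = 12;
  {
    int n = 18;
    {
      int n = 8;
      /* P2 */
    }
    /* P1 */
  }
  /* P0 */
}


n declared in the same block as P0
n = 12


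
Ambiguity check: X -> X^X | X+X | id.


'id^id+id' has two parse trees (no precedence encoded between ^ and +)
Ambiguous


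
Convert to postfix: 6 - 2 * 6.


* has higher precedence, evaluate 2*6 first
Postfix: 6 2 6 * -


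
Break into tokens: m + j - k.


Scan left to right, longest-match per lexeme
Tokens: ID(m), OP(+), ID(j), OP(-), ID(k)


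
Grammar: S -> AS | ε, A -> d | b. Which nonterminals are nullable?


A nonterminal is nullable iff some alternative derives ε (directly, or every symbol in it is nullable)
Nullable: {S}


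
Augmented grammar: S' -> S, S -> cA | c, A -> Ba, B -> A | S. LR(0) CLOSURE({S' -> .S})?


Start: S' -> .S
For each item with dot before a nonterminal B, add B -> .γ for every B-production
Closure: [S' -> .S, S -> .cA, S -> .c]


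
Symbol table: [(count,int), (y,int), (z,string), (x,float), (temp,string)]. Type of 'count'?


Lookup 'count' → type int


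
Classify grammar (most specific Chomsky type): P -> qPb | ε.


Single nonterminal LHS, but q^n b^n is not regular
Classification: Type 2 (Context-Free)


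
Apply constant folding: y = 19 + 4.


19 + 4 = 23 at compile time
Optimized: y = 23


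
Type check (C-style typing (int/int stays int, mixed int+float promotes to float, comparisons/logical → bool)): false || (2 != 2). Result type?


Operand types: bool || bool
Rule: logical operators take bool operands and yield bool
Result type: bool


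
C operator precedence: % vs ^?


'%' is multiplicative (level 10); '^' is bitwise XOR (level 4)
Higher level binds tighter
'%' has higher precedence than '^'


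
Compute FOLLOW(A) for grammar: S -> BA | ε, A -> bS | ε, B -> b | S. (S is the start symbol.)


$ ∈ FOLLOW(S). For each A -> αBβ: add FIRST(β)\{ε} to FOLLOW(B); if β nullable, add FOLLOW(A).
FOLLOW(A) = {$, b}


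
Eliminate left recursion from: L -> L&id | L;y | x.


Left-recursive alternatives: L&id, L;y; non-recursive: x
Introduce L': L -> xL', L' -> &idL' | ;yL' | ε


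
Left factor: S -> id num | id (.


Common prefix: 'id'
Factored: S -> id S', S' -> num | (


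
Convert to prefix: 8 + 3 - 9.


left-to-right (same/higher precedence on left): tree is (- (+ 8 3) 9)
Prefix: - + 8 3 9


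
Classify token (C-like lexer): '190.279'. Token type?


Pattern: digits with a decimal point
Type: FLOAT_LITERAL


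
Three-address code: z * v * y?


Break into single-operator statements:
t1 = z * v
t2 = t1 * y


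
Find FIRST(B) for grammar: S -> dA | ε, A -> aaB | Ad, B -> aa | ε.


Per alternative of B: FIRST(aa) = {a}; FIRST(ε) = {ε}
FIRST(B) = {a, ε}


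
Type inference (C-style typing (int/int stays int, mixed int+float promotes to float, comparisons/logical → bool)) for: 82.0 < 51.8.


Operand types: float < float
Rule: comparison yields bool
Result type: bool


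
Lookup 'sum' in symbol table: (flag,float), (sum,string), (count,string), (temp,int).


Lookup 'sum' → type string


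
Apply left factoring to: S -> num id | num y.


Common prefix: 'num'
Factored: S -> num S', S' -> id | y


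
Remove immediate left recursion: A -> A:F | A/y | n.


Left-recursive alternatives: A:F, A/y; non-recursive: n
Introduce A': A -> nA', A' -> :FA' | /yA' | ε


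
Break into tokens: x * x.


Scan left to right, longest-match per lexeme
Tokens: ID(x), OP(*), ID(x)


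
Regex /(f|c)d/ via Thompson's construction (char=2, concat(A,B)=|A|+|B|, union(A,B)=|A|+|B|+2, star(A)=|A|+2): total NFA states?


Syntax tree has 3 char leaf(s), 1 union(s), 0 star(s)
chars contribute 3×2 = 6; each union adds +2; each star adds +2
Total: 6 + 2 + 0 = 8 states


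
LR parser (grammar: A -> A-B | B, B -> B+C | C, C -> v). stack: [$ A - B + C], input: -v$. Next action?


handle 'B+C' on top
Action: reduce (B -> B+C)


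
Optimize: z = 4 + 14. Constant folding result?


4 + 14 = 18 at compile time
Optimized: z = 18


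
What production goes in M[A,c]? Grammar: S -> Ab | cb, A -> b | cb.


For [A, c]: 'c' ∈ FIRST(cb)
Entry: A -> cb


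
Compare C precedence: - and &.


'-' is additive (level 9); '&' is bitwise AND (level 5)
Higher level binds tighter
'-' has higher precedence than '&'


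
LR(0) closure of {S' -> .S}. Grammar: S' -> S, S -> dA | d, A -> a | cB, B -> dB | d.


Start: S' -> .S
For each item with dot before a nonterminal B, add B -> .γ for every B-production
Closure: [S' -> .S, S -> .dA, S -> .d]


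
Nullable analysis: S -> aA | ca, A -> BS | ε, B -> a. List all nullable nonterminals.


A nonterminal is nullable iff some alternative derives ε (directly, or every symbol in it is nullable)
Nullable: {A}


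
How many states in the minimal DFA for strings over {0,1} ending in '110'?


Track the longest suffix of input matching a prefix of '110': 4 classes (prefixes of length 0..3)
Minimal DFA: 4 states


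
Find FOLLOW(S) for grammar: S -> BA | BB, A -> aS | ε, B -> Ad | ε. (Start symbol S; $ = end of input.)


$ ∈ FOLLOW(S). For each A -> αBβ: add FIRST(β)\{ε} to FOLLOW(B); if β nullable, add FOLLOW(A).
FOLLOW(S) = {$, d}


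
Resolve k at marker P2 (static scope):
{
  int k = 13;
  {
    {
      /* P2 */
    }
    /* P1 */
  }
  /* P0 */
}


P2's block does not declare k; resolves to the enclosing declaration at depth 0
k = 13


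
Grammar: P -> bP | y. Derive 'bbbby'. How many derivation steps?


Derivation: P => bP => bbP => bbbP => bbbbP => bbbby
Steps: 5


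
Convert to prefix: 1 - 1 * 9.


'*' binds tighter: tree is (- 1 (* 1 9))
Prefix: - 1 * 1 9


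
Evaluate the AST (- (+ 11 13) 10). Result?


Evaluate inner: (+ 11 13) = 24
Evaluate root: (- 24 10) = 14
Result: 14


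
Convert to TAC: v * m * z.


Break into single-operator statements:
t1 = v * m
t2 = t1 * z


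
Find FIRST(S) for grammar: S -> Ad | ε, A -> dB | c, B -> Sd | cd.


Per alternative of S: FIRST(Ad) = {c, d}; FIRST(ε) = {ε}
FIRST(S) = {c, d, ε}


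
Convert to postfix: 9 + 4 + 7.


Left to right (same or higher precedence on left)
Postfix: 9 4 + 7 +


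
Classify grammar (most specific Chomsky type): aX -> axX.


LHS has context (more than one symbol) and |LHS| ≤ |RHS|
Classification: Type 1 (Context-Sensitive)


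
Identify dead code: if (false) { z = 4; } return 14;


condition is constant false, so the whole block is unreachable
Dead: 'if (false) { z = 4; }'


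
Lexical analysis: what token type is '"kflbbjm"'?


Pattern: double-quoted sequence
Type: STRING_LITERAL


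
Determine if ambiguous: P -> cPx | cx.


balanced c^n…x^n: each string has a unique parse
Unambiguous


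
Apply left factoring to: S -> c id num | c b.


Common prefix: 'c'
Factored: S -> c S', S' -> id num | b


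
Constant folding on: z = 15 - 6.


15 - 6 = 9 at compile time
Optimized: z = 9


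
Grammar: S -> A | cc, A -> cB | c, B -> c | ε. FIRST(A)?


Per alternative of A: FIRST(cB) = {c}; FIRST(c) = {c}
FIRST(A) = {c}


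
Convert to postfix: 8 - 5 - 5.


Left to right (same or higher precedence on left)
Postfix: 8 5 - 5 -


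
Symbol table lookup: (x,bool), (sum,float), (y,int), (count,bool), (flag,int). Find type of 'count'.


Lookup 'count' → type bool


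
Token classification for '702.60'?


Pattern: digits with a decimal point
Type: FLOAT_LITERAL


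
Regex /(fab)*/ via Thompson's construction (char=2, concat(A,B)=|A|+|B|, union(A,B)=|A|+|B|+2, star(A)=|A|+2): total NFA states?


Syntax tree has 3 char leaf(s), 0 union(s), 1 star(s)
chars contribute 3×2 = 6; each union adds +2; each star adds +2
Total: 6 + 0 + 2 = 8 states


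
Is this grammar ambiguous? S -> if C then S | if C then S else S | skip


dangling else: 'if C then if C then skip else skip' parses two ways
Ambiguous


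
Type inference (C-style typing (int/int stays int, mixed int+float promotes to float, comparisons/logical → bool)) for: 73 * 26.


Operand types: int * int
Rule: mixed int/float promotes to float; int/int stays int
Result type: int


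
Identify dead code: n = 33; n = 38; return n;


first assignment to n is overwritten before any read
Dead: 'n = 33'


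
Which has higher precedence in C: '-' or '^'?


'-' is additive (level 9); '^' is bitwise XOR (level 4)
Higher level binds tighter
'-' has higher precedence than '^'


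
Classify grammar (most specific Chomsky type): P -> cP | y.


Right-linear: every RHS is a terminal or a terminal followed by one nonterminal
Classification: Type 3 (Regular)


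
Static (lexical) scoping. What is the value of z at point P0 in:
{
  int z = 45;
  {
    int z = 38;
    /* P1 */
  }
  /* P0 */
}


z declared in the same block as P0
z = 45


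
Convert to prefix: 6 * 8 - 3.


left-to-right (same/higher precedence on left): tree is (- (* 6 8) 3)
Prefix: - * 6 8 3


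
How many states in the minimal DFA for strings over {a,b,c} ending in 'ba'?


Track the longest suffix of input matching a prefix of 'ba': 3 classes (prefixes of length 0..2)
Minimal DFA: 3 states


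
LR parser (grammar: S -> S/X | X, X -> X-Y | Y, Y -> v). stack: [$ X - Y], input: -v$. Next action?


handle 'X-Y' on top
Action: reduce (X -> X-Y)


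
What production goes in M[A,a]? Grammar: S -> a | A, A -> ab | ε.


For [A, a]: 'a' ∈ FIRST(ab)
Entry: A -> ab


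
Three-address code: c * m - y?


Break into single-operator statements:
t1 = c * m
t2 = t1 - y


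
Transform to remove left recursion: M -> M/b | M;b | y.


Left-recursive alternatives: M/b, M;b; non-recursive: y
Introduce M': M -> yM', M' -> /bM' | ;bM' | ε


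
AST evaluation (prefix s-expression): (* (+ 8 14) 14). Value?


Evaluate inner: (+ 8 14) = 22
Evaluate root: (* 22 14) = 308
Result: 308


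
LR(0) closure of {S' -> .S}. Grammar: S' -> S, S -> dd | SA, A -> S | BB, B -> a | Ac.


Start: S' -> .S
For each item with dot before a nonterminal B, add B -> .γ for every B-production
Closure: [S' -> .S, S -> .dd, S -> .SA]


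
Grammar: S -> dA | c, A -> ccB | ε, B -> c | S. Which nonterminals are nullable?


A nonterminal is nullable iff some alternative derives ε (directly, or every symbol in it is nullable)
Nullable: {A}


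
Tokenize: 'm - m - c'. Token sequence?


Scan left to right, longest-match per lexeme
Tokens: ID(m), OP(-), ID(m), OP(-), ID(c)


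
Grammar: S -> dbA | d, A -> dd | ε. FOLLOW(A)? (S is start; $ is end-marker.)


$ ∈ FOLLOW(S). For each A -> αBβ: add FIRST(β)\{ε} to FOLLOW(B); if β nullable, add FOLLOW(A).
FOLLOW(A) = {$}


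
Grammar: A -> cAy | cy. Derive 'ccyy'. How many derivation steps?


Derivation: A => cAy => ccyy
Steps: 2


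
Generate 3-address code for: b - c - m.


Break into single-operator statements:
t1 = b - c
t2 = t1 - m


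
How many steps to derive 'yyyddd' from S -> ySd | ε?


Derivation: S => ySd => yySdd => yyySddd => yyyddd
Steps: 4


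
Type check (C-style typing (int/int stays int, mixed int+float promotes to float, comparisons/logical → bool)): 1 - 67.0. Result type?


Operand types: int - float
Rule: mixed int/float promotes to float; int/int stays int
Result type: float


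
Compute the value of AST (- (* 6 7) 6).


Evaluate inner: (* 6 7) = 42
Evaluate root: (- 42 6) = 36
Result: 36


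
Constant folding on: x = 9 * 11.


9 * 11 = 99 at compile time
Optimized: x = 99


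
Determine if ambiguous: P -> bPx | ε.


balanced b^n…x^n: each string has a unique parse
Unambiguous


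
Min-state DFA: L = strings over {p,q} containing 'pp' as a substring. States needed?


KMP-style automaton: 2 progress states + 1 absorbing accept = 3
Minimal DFA: 3 states


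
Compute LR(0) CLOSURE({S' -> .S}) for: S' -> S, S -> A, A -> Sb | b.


Start: S' -> .S
For each item with dot before a nonterminal B, add B -> .γ for every B-production
Closure: [S' -> .S, S -> .A, A -> .Sb, A -> .b]


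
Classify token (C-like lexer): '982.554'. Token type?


Pattern: digits with a decimal point
Type: FLOAT_LITERAL


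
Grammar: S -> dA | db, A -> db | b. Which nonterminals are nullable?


A nonterminal is nullable iff some alternative derives ε (directly, or every symbol in it is nullable)
Nullable: {}


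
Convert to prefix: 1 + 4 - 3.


left-to-right (same/higher precedence on left): tree is (- (+ 1 4) 3)
Prefix: - + 1 4 3


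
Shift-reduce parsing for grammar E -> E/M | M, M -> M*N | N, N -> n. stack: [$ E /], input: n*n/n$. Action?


no handle ('E/' is not any RHS); shift 'n'
Action: shift


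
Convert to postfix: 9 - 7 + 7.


Left to right (same or higher precedence on left)
Postfix: 9 7 - 7 +


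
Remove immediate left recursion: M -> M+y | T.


Left-recursive alternatives: M+y; non-recursive: T
Introduce M': M -> TM', M' -> +yM' | ε


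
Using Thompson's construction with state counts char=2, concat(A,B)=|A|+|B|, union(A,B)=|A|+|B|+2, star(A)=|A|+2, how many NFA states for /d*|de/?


Syntax tree has 3 char leaf(s), 1 union(s), 1 star(s)
chars contribute 3×2 = 6; each union adds +2; each star adds +2
Total: 6 + 2 + 2 = 10 states


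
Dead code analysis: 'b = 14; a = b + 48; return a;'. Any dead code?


b is read by a's definition; a is returned
No dead code


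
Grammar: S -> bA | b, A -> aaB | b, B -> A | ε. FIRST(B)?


Per alternative of B: FIRST(A) = {a, b}; FIRST(ε) = {ε}
FIRST(B) = {a, b, ε}


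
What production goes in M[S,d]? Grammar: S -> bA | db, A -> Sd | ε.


For [S, d]: 'd' ∈ FIRST(db)
Entry: S -> db


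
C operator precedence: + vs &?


'+' is additive (level 9); '&' is bitwise AND (level 5)
Higher level binds tighter
'+' has higher precedence than '&'


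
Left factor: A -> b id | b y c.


Common prefix: 'b'
Factored: A -> b A', A' -> id | y c


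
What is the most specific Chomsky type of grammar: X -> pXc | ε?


Single nonterminal LHS, but p^n c^n is not regular
Classification: Type 2 (Context-Free)


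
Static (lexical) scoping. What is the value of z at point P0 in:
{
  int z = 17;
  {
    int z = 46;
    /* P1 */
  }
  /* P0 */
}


z declared in the same block as P0
z = 17


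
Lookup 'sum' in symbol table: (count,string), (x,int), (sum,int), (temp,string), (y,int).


Lookup 'sum' → type int


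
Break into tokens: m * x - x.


Scan left to right, longest-match per lexeme
Tokens: ID(m), OP(*), ID(x), OP(-), ID(x)


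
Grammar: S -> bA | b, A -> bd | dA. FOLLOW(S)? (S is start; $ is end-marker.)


$ ∈ FOLLOW(S). For each A -> αBβ: add FIRST(β)\{ε} to FOLLOW(B); if β nullable, add FOLLOW(A).
FOLLOW(S) = {$}


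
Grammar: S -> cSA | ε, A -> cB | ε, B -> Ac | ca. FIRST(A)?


Per alternative of A: FIRST(cB) = {c}; FIRST(ε) = {ε}
FIRST(A) = {c, ε}


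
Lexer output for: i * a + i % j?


Scan left to right, longest-match per lexeme
Tokens: ID(i), OP(*), ID(a), OP(+), ID(i), OP(%), ID(j)


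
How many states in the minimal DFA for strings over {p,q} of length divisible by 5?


Track length mod 5: states 0..4, accept at 0
Minimal DFA: 5 states


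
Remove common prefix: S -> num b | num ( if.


Common prefix: 'num'
Factored: S -> num S', S' -> b | ( if


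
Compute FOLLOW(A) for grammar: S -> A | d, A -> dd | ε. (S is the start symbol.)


$ ∈ FOLLOW(S). For each A -> αBβ: add FIRST(β)\{ε} to FOLLOW(B); if β nullable, add FOLLOW(A).
FOLLOW(A) = {$}


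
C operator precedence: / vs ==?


'/' is multiplicative (level 10); '==' is equality (level 6)
Higher level binds tighter
'/' has higher precedence than '=='


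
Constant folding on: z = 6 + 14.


6 + 14 = 20 at compile time
Optimized: z = 20


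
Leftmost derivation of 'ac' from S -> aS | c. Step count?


Derivation: S => aS => ac
Steps: 2


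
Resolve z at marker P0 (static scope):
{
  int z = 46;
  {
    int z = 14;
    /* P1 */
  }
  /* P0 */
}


z declared in the same block as P0
z = 46


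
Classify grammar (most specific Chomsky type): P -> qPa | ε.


Single nonterminal LHS, but q^n a^n is not regular
Classification: Type 2 (Context-Free)


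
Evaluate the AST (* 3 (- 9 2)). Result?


Evaluate inner: (- 9 2) = 7
Evaluate root: (* 3 7) = 21
Result: 21


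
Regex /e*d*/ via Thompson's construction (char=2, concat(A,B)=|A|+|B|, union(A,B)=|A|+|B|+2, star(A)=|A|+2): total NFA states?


Syntax tree has 2 char leaf(s), 0 union(s), 2 star(s)
chars contribute 2×2 = 4; each union adds +2; each star adds +2
Total: 4 + 0 + 4 = 8 states


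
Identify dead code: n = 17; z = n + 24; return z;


n is read by z's definition; z is returned
No dead code


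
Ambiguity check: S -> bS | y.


right-linear, alternatives start with distinct terminals 'b' vs 'y': unique leftmost derivation
Unambiguous


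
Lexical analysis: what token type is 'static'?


Pattern: reserved word
Type: KEYWORD


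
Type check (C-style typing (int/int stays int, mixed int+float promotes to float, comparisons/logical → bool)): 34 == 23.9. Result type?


Operand types: int == float
Rule: comparison yields bool
Result type: bool


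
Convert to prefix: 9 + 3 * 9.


'*' binds tighter: tree is (+ 9 (* 3 9))
Prefix: + 9 * 3 9


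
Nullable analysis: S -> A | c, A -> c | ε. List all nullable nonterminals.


A nonterminal is nullable iff some alternative derives ε (directly, or every symbol in it is nullable)
Nullable: {A, S}


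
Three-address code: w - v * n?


Break into single-operator statements:
t1 = v * n
t2 = w - t1


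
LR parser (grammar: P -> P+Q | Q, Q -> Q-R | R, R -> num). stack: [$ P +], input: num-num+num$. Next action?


no handle ('P+' is not any RHS); shift 'num'
Action: shift


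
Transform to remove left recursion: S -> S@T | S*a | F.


Left-recursive alternatives: S@T, S*a; non-recursive: F
Introduce S': S -> FS', S' -> @TS' | *aS' | ε


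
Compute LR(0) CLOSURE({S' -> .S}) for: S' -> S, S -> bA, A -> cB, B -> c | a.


Start: S' -> .S
For each item with dot before a nonterminal B, add B -> .γ for every B-production
Closure: [S' -> .S, S -> .bA]


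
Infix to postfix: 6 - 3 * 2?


* has higher precedence, evaluate 3*2 first
Postfix: 6 3 2 * -


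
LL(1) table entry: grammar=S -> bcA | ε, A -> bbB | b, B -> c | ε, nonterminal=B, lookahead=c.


For [B, c]: 'c' ∈ FIRST(c)
Entry: B -> c


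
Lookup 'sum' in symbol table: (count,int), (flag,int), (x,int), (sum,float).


Lookup 'sum' → type float


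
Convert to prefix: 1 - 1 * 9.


'*' binds tighter: tree is (- 1 (* 1 9))
Prefix: - 1 * 1 9


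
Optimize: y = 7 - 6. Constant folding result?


7 - 6 = 1 at compile time
Optimized: y = 1


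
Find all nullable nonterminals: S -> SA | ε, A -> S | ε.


A nonterminal is nullable iff some alternative derives ε (directly, or every symbol in it is nullable)
Nullable: {A, S}


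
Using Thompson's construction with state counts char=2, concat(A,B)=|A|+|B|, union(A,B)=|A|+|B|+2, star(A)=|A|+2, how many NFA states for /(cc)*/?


Syntax tree has 2 char leaf(s), 0 union(s), 1 star(s)
chars contribute 2×2 = 4; each union adds +2; each star adds +2
Total: 4 + 0 + 2 = 6 states


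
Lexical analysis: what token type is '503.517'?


Pattern: digits with a decimal point
Type: FLOAT_LITERAL


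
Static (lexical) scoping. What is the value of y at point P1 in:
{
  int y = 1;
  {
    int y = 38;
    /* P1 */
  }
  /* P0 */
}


y declared in the same block as P1
y = 38


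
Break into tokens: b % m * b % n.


Scan left to right, longest-match per lexeme
Tokens: ID(b), OP(%), ID(m), OP(*), ID(b), OP(%), ID(n)


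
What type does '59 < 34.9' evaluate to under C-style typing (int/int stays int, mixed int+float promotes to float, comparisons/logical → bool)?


Operand types: int < float
Rule: comparison yields bool
Result type: bool


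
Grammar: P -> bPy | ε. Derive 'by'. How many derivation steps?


Derivation: P => bPy => by
Steps: 2


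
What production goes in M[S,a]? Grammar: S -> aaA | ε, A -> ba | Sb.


For [S, a]: 'a' ∈ FIRST(aaA)
Entry: S -> aaA


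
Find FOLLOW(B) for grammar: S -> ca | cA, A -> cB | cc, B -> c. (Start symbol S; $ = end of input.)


$ ∈ FOLLOW(S). For each A -> αBβ: add FIRST(β)\{ε} to FOLLOW(B); if β nullable, add FOLLOW(A).
FOLLOW(B) = {$}


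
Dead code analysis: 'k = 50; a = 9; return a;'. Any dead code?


k is assigned but never read
Dead: 'k = 50'


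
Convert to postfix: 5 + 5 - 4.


Left to right (same or higher precedence on left)
Postfix: 5 5 + 4 -


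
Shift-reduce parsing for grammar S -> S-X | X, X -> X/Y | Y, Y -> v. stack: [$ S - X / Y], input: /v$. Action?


handle 'X/Y' on top
Action: reduce (X -> X/Y)


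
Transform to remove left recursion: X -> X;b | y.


Left-recursive alternatives: X;b; non-recursive: y
Introduce X': X -> yX', X' -> ;bX' | ε


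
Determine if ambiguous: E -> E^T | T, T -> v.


precedence layered via separate nonterminal T: deterministic
Unambiguous


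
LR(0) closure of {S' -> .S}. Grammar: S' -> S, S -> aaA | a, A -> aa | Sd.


Start: S' -> .S
For each item with dot before a nonterminal B, add B -> .γ for every B-production
Closure: [S' -> .S, S -> .aaA, S -> .a]


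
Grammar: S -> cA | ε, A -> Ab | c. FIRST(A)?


Per alternative of A: FIRST(Ab) = {c}; FIRST(c) = {c}
FIRST(A) = {c}


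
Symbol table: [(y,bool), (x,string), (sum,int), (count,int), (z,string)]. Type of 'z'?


Lookup 'z' → type string


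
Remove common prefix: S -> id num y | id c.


Common prefix: 'id'
Factored: S -> id S', S' -> num y | c


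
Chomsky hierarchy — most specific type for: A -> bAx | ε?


Single nonterminal LHS, but b^n x^n is not regular
Classification: Type 2 (Context-Free)


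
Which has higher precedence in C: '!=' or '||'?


'!=' is equality (level 6); '||' is logical OR (level 1)
Higher level binds tighter
'!=' has higher precedence than '||'


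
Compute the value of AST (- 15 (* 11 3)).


Evaluate inner: (* 11 3) = 33
Evaluate root: (- 15 33) = -18
Result: -18


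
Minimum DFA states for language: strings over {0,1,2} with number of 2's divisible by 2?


Track (count of 2) mod 2: states 0..1, accept at 0
Minimal DFA: 2 states


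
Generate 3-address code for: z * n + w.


Break into single-operator statements:
t1 = z * n
t2 = t1 + w


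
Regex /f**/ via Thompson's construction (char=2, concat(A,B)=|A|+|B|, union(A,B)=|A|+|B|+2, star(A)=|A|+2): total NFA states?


Syntax tree has 1 char leaf(s), 0 union(s), 2 star(s)
chars contribute 1×2 = 2; each union adds +2; each star adds +2
Total: 2 + 0 + 4 = 6 states


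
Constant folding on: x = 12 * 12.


12 * 12 = 144 at compile time
Optimized: x = 144


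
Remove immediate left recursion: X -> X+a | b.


Left-recursive alternatives: X+a; non-recursive: b
Introduce X': X -> bX', X' -> +aX' | ε


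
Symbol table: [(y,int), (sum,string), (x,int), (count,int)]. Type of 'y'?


Lookup 'y' → type int


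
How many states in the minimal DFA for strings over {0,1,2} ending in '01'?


Track the longest suffix of input matching a prefix of '01': 3 classes (prefixes of length 0..2)
Minimal DFA: 3 states


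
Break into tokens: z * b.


Scan left to right, longest-match per lexeme
Tokens: ID(z), OP(*), ID(b)


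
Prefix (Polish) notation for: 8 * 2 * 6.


left-to-right (same/higher precedence on left): tree is (* (* 8 2) 6)
Prefix: * * 8 2 6


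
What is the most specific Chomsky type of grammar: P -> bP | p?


Right-linear: every RHS is a terminal or a terminal followed by one nonterminal
Classification: Type 3 (Regular)


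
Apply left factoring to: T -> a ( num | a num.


Common prefix: 'a'
Factored: T -> a T', T' -> ( num | num


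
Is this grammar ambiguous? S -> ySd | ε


balanced y^n…d^n: each string has a unique parse
Unambiguous


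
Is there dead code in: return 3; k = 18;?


statement follows a return and is unreachable
Dead: 'k = 18'


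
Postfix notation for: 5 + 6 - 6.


Left to right (same or higher precedence on left)
Postfix: 5 6 + 6 -


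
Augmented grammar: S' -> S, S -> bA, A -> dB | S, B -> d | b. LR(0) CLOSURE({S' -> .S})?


Start: S' -> .S
For each item with dot before a nonterminal B, add B -> .γ for every B-production
Closure: [S' -> .S, S -> .bA]


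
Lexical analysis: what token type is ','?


Pattern: delimiter/punctuation
Type: PUNCTUATION


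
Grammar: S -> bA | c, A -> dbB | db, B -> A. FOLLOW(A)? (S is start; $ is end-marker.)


$ ∈ FOLLOW(S). For each A -> αBβ: add FIRST(β)\{ε} to FOLLOW(B); if β nullable, add FOLLOW(A).
FOLLOW(A) = {$}


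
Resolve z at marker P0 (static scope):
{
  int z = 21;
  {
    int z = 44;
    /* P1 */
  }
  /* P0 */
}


z declared in the same block as P0
z = 21


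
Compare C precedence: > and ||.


'>' is relational (level 7); '||' is logical OR (level 1)
Higher level binds tighter
'>' has higher precedence than '||'


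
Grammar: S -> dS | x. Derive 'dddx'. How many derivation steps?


Derivation: S => dS => ddS => dddS => dddx
Steps: 4


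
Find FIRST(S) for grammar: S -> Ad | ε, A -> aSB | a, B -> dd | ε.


Per alternative of S: FIRST(Ad) = {a}; FIRST(ε) = {ε}
FIRST(S) = {a, ε}


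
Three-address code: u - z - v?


Break into single-operator statements:
t1 = u - z
t2 = t1 - v


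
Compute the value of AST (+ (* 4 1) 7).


Evaluate inner: (* 4 1) = 4
Evaluate root: (+ 4 7) = 11
Result: 11


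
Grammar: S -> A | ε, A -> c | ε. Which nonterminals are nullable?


A nonterminal is nullable iff some alternative derives ε (directly, or every symbol in it is nullable)
Nullable: {A, S}


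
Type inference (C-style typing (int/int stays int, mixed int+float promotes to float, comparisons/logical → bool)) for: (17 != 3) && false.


Operand types: bool && bool
Rule: logical operators take bool operands and yield bool
Result type: bool


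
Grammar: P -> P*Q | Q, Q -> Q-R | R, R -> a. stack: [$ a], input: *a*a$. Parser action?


'a' on top is the handle for R -> a
Action: reduce (R -> a)


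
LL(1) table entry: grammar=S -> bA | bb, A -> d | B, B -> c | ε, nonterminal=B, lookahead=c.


For [B, c]: 'c' ∈ FIRST(c)
Entry: B -> c


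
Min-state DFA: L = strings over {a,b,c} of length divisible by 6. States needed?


Track length mod 6: states 0..5, accept at 0
Minimal DFA: 6 states


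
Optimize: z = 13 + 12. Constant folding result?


13 + 12 = 25 at compile time
Optimized: z = 25


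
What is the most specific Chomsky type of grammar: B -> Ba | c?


Left-linear: every RHS is a terminal or one nonterminal followed by a terminal
Classification: Type 3 (Regular)


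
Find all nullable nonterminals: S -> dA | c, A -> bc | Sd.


A nonterminal is nullable iff some alternative derives ε (directly, or every symbol in it is nullable)
Nullable: {}


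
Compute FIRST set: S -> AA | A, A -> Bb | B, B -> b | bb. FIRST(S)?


Per alternative of S: FIRST(AA) = {b}; FIRST(A) = {b}
FIRST(S) = {b}


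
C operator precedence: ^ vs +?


'+' is additive (level 9); '^' is bitwise XOR (level 4)
Higher level binds tighter
'+' has higher precedence than '^'


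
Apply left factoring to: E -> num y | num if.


Common prefix: 'num'
Factored: E -> num E', E' -> y | if


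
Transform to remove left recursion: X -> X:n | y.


Left-recursive alternatives: X:n; non-recursive: y
Introduce X': X -> yX', X' -> :nX' | ε


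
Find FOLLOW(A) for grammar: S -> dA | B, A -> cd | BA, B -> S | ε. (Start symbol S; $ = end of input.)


$ ∈ FOLLOW(S). For each A -> αBβ: add FIRST(β)\{ε} to FOLLOW(B); if β nullable, add FOLLOW(A).
FOLLOW(A) = {$, c, d}


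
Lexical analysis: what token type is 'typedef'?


Pattern: reserved word
Type: KEYWORD


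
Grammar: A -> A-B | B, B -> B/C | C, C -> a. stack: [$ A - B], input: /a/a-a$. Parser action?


'/' can extend B; shift to build B -> B/C
Action: shift


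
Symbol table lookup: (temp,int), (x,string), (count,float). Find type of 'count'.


Lookup 'count' → type float


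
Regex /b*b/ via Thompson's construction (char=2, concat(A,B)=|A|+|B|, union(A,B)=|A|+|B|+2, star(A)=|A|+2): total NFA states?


Syntax tree has 2 char leaf(s), 0 union(s), 1 star(s)
chars contribute 2×2 = 4; each union adds +2; each star adds +2
Total: 4 + 0 + 2 = 6 states


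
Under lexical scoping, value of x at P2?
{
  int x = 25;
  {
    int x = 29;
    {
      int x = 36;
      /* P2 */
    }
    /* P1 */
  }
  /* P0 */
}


x declared in the same block as P2
x = 36


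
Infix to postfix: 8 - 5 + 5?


Left to right (same or higher precedence on left)
Postfix: 8 5 - 5 +


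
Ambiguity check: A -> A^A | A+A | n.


'n^n+n' has two parse trees (no precedence encoded between ^ and +)
Ambiguous


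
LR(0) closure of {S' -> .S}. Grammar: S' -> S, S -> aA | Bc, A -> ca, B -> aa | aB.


Start: S' -> .S
For each item with dot before a nonterminal B, add B -> .γ for every B-production
Closure: [S' -> .S, S -> .aA, S -> .Bc, B -> .aa, B -> .aB]


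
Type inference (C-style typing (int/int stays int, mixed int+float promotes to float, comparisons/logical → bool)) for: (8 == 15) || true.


Operand types: bool || bool
Rule: logical operators take bool operands and yield bool
Result type: bool


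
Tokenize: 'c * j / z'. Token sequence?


Scan left to right, longest-match per lexeme
Tokens: ID(c), OP(*), ID(j), OP(/), ID(z)


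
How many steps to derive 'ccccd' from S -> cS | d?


Derivation: S => cS => ccS => cccS => ccccS => ccccd
Steps: 5


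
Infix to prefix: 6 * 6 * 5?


left-to-right (same/higher precedence on left): tree is (* (* 6 6) 5)
Prefix: * * 6 6 5


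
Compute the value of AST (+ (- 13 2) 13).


Evaluate inner: (- 13 2) = 11
Evaluate root: (+ 11 13) = 24
Result: 24


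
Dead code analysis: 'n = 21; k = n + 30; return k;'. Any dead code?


n is read by k's definition; k is returned
No dead code


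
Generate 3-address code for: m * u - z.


Break into single-operator statements:
t1 = m * u
t2 = t1 - z


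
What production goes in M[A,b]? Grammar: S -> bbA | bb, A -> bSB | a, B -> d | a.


For [A, b]: 'b' ∈ FIRST(bSB)
Entry: A -> bSB


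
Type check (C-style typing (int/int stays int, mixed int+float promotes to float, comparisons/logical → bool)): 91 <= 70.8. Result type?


Operand types: int <= float
Rule: comparison yields bool
Result type: bool


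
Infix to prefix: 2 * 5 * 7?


left-to-right (same/higher precedence on left): tree is (* (* 2 5) 7)
Prefix: * * 2 5 7


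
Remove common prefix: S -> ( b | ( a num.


Common prefix: '('
Factored: S -> ( S', S' -> b | a num


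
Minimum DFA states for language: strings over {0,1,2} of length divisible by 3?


Track length mod 3: states 0..2, accept at 0
Minimal DFA: 3 states


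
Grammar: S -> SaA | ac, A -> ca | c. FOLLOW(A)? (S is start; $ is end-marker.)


$ ∈ FOLLOW(S). For each A -> αBβ: add FIRST(β)\{ε} to FOLLOW(B); if β nullable, add FOLLOW(A).
FOLLOW(A) = {$, a}


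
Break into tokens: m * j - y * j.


Scan left to right, longest-match per lexeme
Tokens: ID(m), OP(*), ID(j), OP(-), ID(y), OP(*), ID(j)


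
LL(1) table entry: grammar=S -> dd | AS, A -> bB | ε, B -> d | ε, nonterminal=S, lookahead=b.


For [S, b]: 'b' ∈ FIRST(AS)
Entry: S -> AS


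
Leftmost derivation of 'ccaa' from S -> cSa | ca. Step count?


Derivation: S => cSa => ccaa
Steps: 2


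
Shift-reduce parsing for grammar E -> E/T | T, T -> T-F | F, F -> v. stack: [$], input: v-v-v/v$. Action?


no handle on stack; shift 'v'
Action: shift


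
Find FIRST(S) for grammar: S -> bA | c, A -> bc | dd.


Per alternative of S: FIRST(bA) = {b}; FIRST(c) = {c}
FIRST(S) = {b, c}


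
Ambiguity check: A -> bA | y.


right-linear, alternatives start with distinct terminals 'b' vs 'y': unique leftmost derivation
Unambiguous


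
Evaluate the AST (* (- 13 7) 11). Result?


Evaluate inner: (- 13 7) = 6
Evaluate root: (* 6 11) = 66
Result: 66


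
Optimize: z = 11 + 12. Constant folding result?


11 + 12 = 23 at compile time
Optimized: z = 23


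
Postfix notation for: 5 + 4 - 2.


Left to right (same or higher precedence on left)
Postfix: 5 4 + 2 -


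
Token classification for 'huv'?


Pattern: letter/underscore followed by alphanumerics, not a keyword
Type: IDENTIFIER


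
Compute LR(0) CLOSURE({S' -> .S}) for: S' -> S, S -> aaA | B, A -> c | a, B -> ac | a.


Start: S' -> .S
For each item with dot before a nonterminal B, add B -> .γ for every B-production
Closure: [S' -> .S, S -> .aaA, S -> .B, B -> .ac, B -> .a]


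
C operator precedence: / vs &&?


'/' is multiplicative (level 10); '&&' is logical AND (level 2)
Higher level binds tighter
'/' has higher precedence than '&&'


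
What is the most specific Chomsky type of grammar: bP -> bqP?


LHS has context (more than one symbol) and |LHS| ≤ |RHS|
Classification: Type 1 (Context-Sensitive)


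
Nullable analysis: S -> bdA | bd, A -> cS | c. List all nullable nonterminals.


A nonterminal is nullable iff some alternative derives ε (directly, or every symbol in it is nullable)
Nullable: {}


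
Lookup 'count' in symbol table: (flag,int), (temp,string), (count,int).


Lookup 'count' → type int
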